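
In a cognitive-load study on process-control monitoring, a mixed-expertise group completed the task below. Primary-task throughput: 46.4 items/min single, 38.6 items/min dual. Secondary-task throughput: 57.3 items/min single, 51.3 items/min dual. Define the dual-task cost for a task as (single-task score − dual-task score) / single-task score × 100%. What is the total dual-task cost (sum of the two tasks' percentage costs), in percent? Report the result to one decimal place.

27.3

Primary cost = (46.4 − 38.6) / 46.4 × 100% = 16.8103%.
Secondary cost = (57.3 − 51.3) / 57.3 × 100% = 10.4712%.
Total = 16.8103% + 10.4712% = 27.2815% ≈ 27.3%.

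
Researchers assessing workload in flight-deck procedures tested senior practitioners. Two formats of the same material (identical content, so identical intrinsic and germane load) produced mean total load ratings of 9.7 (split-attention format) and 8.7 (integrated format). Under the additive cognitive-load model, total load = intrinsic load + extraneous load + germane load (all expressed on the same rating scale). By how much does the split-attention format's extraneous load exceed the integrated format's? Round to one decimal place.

Intrinsic and germane load are equal across formats, so the difference in total load equals the difference in extraneous load.
Extraneous-load difference = 9.7 − 8.7 = 1.0.

1.0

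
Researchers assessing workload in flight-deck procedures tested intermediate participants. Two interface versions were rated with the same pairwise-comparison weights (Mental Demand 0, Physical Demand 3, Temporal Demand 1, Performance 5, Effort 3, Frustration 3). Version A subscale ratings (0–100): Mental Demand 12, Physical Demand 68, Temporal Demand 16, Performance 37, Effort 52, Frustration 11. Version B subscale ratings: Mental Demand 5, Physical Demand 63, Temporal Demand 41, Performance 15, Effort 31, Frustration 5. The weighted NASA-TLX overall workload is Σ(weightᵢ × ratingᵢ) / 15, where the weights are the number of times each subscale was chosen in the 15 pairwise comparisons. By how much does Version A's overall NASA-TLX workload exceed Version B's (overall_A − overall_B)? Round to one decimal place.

Version A weighted sum = 0·12 + 3·68 + 1·16 + 5·37 + 3·52 + 3·11 = 0 + 204 + 16 + 185 + 156 + 33 = 594; overall_A = 594/15 = 39.6000.
Version B weighted sum = 0·5 + 3·63 + 1·41 + 5·15 + 3·31 + 3·5 = 0 + 189 + 41 + 75 + 93 + 15 = 413; overall_B = 413/15 = 27.5333.
Difference = 39.6000 − 27.5333 = 12.0667 ≈ 12.1.

12.1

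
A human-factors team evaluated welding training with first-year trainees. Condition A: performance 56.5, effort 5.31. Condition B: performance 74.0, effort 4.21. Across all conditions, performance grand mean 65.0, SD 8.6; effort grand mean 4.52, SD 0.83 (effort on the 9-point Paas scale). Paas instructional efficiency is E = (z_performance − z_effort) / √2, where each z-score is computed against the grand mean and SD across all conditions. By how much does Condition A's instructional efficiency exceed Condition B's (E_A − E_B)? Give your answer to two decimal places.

Condition A: z_P = (56.5 − 65.0)/8.6 = -0.9884; z_E = (5.31 − 4.52)/0.83 = 0.9518; E_A = (-0.9884 − 0.9518)/√2 = -1.3719.
Condition B: z_P = (74.0 − 65.0)/8.6 = 1.0465; z_E = (4.21 − 4.52)/0.83 = -0.3735; E_B = (1.0465 − (-0.3735))/√2 = 1.0041.
E_A − E_B = -1.3719 − 1.0041 = -2.3760 ≈ -2.38.

-2.38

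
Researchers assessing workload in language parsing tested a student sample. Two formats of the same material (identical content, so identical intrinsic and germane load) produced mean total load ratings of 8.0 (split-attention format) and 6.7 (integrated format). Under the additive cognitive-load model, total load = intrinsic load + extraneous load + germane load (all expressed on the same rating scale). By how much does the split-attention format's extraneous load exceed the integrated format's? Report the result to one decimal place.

1.3

Intrinsic and germane load are equal across formats, so the difference in total load equals the difference in extraneous load.
Extraneous-load difference = 8.0 − 6.7 = 1.3.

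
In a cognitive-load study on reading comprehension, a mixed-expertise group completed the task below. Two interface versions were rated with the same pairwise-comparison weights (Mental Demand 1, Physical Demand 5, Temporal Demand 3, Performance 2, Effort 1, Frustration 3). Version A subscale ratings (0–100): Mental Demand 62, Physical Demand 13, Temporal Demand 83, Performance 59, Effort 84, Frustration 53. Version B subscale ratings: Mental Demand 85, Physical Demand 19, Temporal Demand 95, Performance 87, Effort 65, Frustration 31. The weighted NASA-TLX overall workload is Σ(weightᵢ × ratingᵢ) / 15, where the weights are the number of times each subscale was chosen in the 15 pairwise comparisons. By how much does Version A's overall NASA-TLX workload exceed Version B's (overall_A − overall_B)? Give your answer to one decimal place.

Version A weighted sum = 1·62 + 5·13 + 3·83 + 2·59 + 1·84 + 3·53 = 62 + 65 + 249 + 118 + 84 + 159 = 737; overall_A = 737/15 = 49.1333.
Version B weighted sum = 1·85 + 5·19 + 3·95 + 2·87 + 1·65 + 3·31 = 85 + 95 + 285 + 174 + 65 + 93 = 797; overall_B = 797/15 = 53.1333.
Difference = 49.1333 − 53.1333 = -4.0000 ≈ -4.0.

-4.0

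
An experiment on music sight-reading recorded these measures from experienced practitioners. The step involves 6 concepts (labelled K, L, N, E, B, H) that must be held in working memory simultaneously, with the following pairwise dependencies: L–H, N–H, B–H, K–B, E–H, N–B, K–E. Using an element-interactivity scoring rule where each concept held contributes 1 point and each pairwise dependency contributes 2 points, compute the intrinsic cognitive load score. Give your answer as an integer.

Count of concepts held simultaneously: 6.
Count of pairwise dependencies listed: 7.
Element contribution: 6 × 1 = 6.
Interaction contribution: 7 × 2 = 14.
Intrinsic load = 6 + 14 = 20.

20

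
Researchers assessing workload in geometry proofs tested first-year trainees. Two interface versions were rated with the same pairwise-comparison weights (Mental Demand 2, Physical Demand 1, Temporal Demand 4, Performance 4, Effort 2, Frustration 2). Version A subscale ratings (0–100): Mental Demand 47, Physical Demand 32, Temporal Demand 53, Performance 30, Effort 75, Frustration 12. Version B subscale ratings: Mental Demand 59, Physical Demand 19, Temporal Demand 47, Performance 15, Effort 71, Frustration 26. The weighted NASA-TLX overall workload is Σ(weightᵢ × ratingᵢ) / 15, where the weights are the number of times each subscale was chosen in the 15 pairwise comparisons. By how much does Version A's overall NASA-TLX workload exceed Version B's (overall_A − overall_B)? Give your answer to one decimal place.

Version A weighted sum = 2·47 + 1·32 + 4·53 + 4·30 + 2·75 + 2·12 = 94 + 32 + 212 + 120 + 150 + 24 = 632; overall_A = 632/15 = 42.1333.
Version B weighted sum = 2·59 + 1·19 + 4·47 + 4·15 + 2·71 + 2·26 = 118 + 19 + 188 + 60 + 142 + 52 = 579; overall_B = 579/15 = 38.6000.
Difference = 42.1333 − 38.6000 = 3.5333 ≈ 3.5.

3.5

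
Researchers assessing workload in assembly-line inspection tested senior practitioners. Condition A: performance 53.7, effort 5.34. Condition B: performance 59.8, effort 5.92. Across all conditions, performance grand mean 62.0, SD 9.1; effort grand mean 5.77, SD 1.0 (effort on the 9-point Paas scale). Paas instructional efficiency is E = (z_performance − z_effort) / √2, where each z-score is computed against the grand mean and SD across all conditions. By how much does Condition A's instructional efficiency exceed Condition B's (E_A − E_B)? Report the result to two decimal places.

-0.06

Condition A: z_P = (53.7 − 62.0)/9.1 = -0.9121; z_E = (5.34 − 5.77)/1.0 = -0.4300; E_A = (-0.9121 − (-0.4300))/√2 = -0.3409.
Condition B: z_P = (59.8 − 62.0)/9.1 = -0.2418; z_E = (5.92 − 5.77)/1.0 = 0.1500; E_B = (-0.2418 − 0.1500)/√2 = -0.2770.
E_A − E_B = -0.3409 − (-0.2770) = -0.0639 ≈ -0.06.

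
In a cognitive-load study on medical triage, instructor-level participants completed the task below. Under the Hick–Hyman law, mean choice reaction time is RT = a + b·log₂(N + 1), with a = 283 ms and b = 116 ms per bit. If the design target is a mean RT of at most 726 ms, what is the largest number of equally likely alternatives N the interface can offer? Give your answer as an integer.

13

Set 283 + 116·log₂(N + 1) ≤ 726.
log₂(N + 1) ≤ (726 − 283) / 116 = 3.8190.
N + 1 ≤ 2^3.8190 = 14.1135.
N ≤ 13.1135, so the largest integer N is 13.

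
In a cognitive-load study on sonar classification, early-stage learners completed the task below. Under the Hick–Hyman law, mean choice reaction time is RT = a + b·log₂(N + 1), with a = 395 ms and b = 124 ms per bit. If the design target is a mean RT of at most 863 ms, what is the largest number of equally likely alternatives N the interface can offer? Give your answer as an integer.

12

Set 395 + 124·log₂(N + 1) ≤ 863.
log₂(N + 1) ≤ (863 − 395) / 124 = 3.7742.
N + 1 ≤ 2^3.7742 = 13.6819.
N ≤ 12.6819, so the largest integer N is 12.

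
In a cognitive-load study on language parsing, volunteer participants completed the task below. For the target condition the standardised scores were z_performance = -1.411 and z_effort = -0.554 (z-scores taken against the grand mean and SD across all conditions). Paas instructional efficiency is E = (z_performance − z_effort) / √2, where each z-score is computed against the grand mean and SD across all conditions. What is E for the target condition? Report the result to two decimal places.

-0.61

z_P − z_E = -1.411 − (-0.554) = -0.8570.
E = -0.8570 / √2 = -0.8570 / 1.41421 = -0.6060 ≈ -0.61.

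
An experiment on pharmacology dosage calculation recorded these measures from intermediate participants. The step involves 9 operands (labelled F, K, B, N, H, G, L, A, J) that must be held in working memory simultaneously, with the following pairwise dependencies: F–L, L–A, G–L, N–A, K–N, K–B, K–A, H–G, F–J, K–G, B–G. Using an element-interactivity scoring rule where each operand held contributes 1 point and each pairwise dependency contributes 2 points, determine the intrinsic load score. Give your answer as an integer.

31

Count of operands held simultaneously: 9.
Count of pairwise dependencies listed: 11.
Element contribution: 9 × 1 = 9.
Interaction contribution: 11 × 2 = 22.
Intrinsic load = 9 + 22 = 31.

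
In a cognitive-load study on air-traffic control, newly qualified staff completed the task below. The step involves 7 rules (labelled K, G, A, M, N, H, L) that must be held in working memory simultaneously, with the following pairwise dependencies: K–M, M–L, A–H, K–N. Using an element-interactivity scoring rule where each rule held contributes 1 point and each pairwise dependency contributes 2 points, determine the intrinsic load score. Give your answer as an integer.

Count of rules held simultaneously: 7.
Count of pairwise dependencies listed: 4.
Element contribution: 7 × 1 = 7.
Interaction contribution: 4 × 2 = 8.
Intrinsic load = 7 + 8 = 15.

15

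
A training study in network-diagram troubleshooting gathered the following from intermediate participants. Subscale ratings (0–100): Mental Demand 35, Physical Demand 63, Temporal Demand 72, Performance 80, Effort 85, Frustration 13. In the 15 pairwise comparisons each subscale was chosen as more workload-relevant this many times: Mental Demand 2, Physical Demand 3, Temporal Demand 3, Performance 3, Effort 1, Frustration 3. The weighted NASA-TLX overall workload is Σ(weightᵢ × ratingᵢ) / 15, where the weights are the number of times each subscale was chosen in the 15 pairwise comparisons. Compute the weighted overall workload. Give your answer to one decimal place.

The tallies are the weights (they sum to 15).
Weighted sum = 2·35 + 3·63 + 3·72 + 3·80 + 1·85 + 3·13
            = 70 + 189 + 216 + 240 + 85 + 39 = 839.
Overall workload = 839 / 15 = 55.9333 ≈ 55.9.

55.9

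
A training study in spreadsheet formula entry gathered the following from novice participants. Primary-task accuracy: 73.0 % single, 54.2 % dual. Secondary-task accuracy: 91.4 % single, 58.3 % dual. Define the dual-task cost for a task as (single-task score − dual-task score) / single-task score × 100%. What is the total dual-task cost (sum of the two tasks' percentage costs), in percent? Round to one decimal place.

Primary cost = (73.0 − 54.2) / 73.0 × 100% = 25.7534%.
Secondary cost = (91.4 − 58.3) / 91.4 × 100% = 36.2144%.
Total = 25.7534% + 36.2144% = 61.9678% ≈ 62.0%.

62.0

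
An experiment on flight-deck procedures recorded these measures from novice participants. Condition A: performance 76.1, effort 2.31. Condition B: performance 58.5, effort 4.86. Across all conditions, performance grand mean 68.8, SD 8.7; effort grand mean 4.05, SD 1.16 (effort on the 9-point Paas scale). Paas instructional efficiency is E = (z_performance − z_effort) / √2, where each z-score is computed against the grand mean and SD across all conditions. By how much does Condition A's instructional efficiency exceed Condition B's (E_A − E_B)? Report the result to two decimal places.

2.98

Condition A: z_P = (76.1 − 68.8)/8.7 = 0.8391; z_E = (2.31 − 4.05)/1.16 = -1.5000; E_A = (0.8391 − (-1.5000))/√2 = 1.6540.
Condition B: z_P = (58.5 − 68.8)/8.7 = -1.1839; z_E = (4.86 − 4.05)/1.16 = 0.6983; E_B = (-1.1839 − 0.6983)/√2 = -1.3309.
E_A − E_B = 1.6540 − (-1.3309) = 2.9849 ≈ 2.98.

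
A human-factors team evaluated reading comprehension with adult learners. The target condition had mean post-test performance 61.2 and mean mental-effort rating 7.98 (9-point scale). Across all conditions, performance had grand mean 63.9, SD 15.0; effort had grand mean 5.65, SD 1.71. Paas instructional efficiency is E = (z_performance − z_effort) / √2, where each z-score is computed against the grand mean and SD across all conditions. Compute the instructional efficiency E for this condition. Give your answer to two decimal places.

-1.09

z_performance = (61.2 − 63.9) / 15.0 = -2.7000 / 15.0 = -0.1800.
z_effort = (7.98 − 5.65) / 1.71 = 2.3300 / 1.71 = 1.3626.
z_P − z_E = -0.1800 − 1.3626 = -1.5426.
E = -1.5426 / √2 = -1.5426 / 1.41421 = -1.0908 ≈ -1.09.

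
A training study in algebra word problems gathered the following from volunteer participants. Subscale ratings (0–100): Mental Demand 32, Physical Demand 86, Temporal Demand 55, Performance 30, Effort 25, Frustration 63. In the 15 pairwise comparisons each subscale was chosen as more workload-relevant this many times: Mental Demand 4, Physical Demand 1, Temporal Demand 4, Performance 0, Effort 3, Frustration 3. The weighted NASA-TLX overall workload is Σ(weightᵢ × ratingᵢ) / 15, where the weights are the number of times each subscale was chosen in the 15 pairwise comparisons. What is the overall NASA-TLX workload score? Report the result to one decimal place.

The tallies are the weights (they sum to 15).
Weighted sum = 4·32 + 1·86 + 4·55 + 0·30 + 3·25 + 3·63
            = 128 + 86 + 220 + 0 + 75 + 189 = 698.
Overall workload = 698 / 15 = 46.5333 ≈ 46.5.

46.5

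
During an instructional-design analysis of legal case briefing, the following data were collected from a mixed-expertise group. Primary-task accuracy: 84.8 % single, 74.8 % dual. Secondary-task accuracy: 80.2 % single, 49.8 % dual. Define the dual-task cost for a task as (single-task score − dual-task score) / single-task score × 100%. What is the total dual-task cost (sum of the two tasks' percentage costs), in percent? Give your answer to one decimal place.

Primary cost = (84.8 − 74.8) / 84.8 × 100% = 11.7925%.
Secondary cost = (80.2 − 49.8) / 80.2 × 100% = 37.9052%.
Total = 11.7925% + 37.9052% = 49.6977% ≈ 49.7%.

49.7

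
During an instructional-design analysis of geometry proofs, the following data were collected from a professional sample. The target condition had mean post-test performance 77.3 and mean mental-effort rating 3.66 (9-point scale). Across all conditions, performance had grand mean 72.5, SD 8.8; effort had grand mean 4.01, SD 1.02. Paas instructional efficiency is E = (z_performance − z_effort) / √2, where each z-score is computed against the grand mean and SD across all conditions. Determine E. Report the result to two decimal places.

z_performance = (77.3 − 72.5) / 8.8 = 4.8000 / 8.8 = 0.5455.
z_effort = (3.66 − 4.01) / 1.02 = -0.3500 / 1.02 = -0.3431.
z_P − z_E = 0.5455 − (-0.3431) = 0.8886.
E = 0.8886 / √2 = 0.8886 / 1.41421 = 0.6283 ≈ 0.63.

0.63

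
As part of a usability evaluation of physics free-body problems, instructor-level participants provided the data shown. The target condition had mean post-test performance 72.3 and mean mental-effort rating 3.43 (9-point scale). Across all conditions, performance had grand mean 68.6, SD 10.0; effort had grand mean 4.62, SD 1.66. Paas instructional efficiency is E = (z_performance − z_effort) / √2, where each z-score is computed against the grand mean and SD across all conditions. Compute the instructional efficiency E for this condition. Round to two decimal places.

z_performance = (72.3 − 68.6) / 10.0 = 3.7000 / 10.0 = 0.3700.
z_effort = (3.43 − 4.62) / 1.66 = -1.1900 / 1.66 = -0.7169.
z_P − z_E = 0.3700 − (-0.7169) = 1.0869.
E = 1.0869 / √2 = 1.0869 / 1.41421 = 0.7686 ≈ 0.77.

0.77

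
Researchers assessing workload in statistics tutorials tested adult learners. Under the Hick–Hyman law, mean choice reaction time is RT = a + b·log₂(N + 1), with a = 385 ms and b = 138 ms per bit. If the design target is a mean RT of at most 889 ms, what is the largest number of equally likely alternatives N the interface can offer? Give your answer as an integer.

Set 385 + 138·log₂(N + 1) ≤ 889.
log₂(N + 1) ≤ (889 − 385) / 138 = 3.6522.
N + 1 ≤ 2^3.6522 = 12.5725.
N ≤ 11.5725, so the largest integer N is 11.

11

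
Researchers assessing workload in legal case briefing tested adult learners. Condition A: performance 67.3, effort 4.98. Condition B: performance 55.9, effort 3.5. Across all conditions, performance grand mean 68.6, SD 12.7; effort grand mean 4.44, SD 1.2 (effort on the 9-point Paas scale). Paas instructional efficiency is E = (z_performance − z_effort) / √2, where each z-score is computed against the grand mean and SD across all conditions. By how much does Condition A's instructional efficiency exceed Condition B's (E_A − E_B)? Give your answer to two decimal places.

Condition A: z_P = (67.3 − 68.6)/12.7 = -0.1024; z_E = (4.98 − 4.44)/1.2 = 0.4500; E_A = (-0.1024 − 0.4500)/√2 = -0.3906.
Condition B: z_P = (55.9 − 68.6)/12.7 = -1.0000; z_E = (3.5 − 4.44)/1.2 = -0.7833; E_B = (-1.0000 − (-0.7833))/√2 = -0.1532.
E_A − E_B = -0.3906 − (-0.1532) = -0.2374 ≈ -0.24.

-0.24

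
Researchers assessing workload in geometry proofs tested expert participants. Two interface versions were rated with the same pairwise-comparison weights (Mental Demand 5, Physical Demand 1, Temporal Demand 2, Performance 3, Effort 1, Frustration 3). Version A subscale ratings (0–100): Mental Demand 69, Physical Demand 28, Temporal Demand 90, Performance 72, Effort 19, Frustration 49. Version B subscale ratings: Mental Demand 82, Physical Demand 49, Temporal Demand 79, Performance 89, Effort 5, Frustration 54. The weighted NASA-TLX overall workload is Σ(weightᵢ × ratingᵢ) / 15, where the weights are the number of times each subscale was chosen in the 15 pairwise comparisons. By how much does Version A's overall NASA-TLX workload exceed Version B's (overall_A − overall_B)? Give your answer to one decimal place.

Version A weighted sum = 5·69 + 1·28 + 2·90 + 3·72 + 1·19 + 3·49 = 345 + 28 + 180 + 216 + 19 + 147 = 935; overall_A = 935/15 = 62.3333.
Version B weighted sum = 5·82 + 1·49 + 2·79 + 3·89 + 1·5 + 3·54 = 410 + 49 + 158 + 267 + 5 + 162 = 1051; overall_B = 1051/15 = 70.0667.
Difference = 62.3333 − 70.0667 = -7.7334 ≈ -7.7.

-7.7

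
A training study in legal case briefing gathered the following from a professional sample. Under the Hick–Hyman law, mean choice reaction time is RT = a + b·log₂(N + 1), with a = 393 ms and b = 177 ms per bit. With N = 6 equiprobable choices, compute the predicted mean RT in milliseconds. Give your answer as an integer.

log₂(6 + 1) = log₂(7) = 2.8074.
RT = 393 + 177 × 2.8074 = 393 + 496.9098 = 889.9098 ms.
≈ 890 ms.

890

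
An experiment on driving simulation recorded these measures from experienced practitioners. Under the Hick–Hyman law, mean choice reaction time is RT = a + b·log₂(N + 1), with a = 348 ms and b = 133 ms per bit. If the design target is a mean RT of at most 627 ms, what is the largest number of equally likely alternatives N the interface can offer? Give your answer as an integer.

Set 348 + 133·log₂(N + 1) ≤ 627.
log₂(N + 1) ≤ (627 − 348) / 133 = 2.0977.
N + 1 ≤ 2^2.0977 = 4.2803.
N ≤ 3.2803, so the largest integer N is 3.

3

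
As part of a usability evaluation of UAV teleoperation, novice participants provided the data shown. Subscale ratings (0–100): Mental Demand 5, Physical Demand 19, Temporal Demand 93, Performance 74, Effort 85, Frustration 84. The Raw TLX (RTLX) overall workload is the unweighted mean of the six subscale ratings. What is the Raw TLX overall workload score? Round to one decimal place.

60.0

Sum of ratings = 5 + 19 + 93 + 74 + 85 + 84 = 360.
RTLX = 360 / 6 = 60.0000 ≈ 60.0.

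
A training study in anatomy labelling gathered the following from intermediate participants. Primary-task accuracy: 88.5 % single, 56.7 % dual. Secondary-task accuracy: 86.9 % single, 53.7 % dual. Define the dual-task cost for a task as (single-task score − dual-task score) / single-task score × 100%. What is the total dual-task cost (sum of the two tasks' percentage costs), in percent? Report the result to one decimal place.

Primary cost = (88.5 − 56.7) / 88.5 × 100% = 35.9322%.
Secondary cost = (86.9 − 53.7) / 86.9 × 100% = 38.2048%.
Total = 35.9322% + 38.2048% = 74.1370% ≈ 74.1%.

74.1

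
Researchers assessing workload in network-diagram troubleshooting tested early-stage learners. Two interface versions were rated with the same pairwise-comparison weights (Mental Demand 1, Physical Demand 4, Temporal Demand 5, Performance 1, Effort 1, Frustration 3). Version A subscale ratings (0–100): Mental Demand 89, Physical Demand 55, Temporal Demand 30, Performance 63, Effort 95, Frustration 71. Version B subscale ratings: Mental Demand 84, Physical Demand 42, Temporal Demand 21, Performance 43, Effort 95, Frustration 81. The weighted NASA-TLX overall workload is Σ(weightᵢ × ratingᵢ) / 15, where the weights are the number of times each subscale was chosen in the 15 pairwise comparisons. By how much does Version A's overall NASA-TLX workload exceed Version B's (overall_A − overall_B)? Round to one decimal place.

6.1

Version A weighted sum = 1·89 + 4·55 + 5·30 + 1·63 + 1·95 + 3·71 = 89 + 220 + 150 + 63 + 95 + 213 = 830; overall_A = 830/15 = 55.3333.
Version B weighted sum = 1·84 + 4·42 + 5·21 + 1·43 + 1·95 + 3·81 = 84 + 168 + 105 + 43 + 95 + 243 = 738; overall_B = 738/15 = 49.2000.
Difference = 55.3333 − 49.2000 = 6.1333 ≈ 6.1.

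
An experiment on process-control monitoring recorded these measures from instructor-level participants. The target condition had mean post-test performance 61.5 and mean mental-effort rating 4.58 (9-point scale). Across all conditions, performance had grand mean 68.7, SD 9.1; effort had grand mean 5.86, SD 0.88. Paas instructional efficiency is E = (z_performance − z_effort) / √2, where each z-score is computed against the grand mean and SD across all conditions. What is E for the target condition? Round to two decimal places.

z_performance = (61.5 − 68.7) / 9.1 = -7.2000 / 9.1 = -0.7912.
z_effort = (4.58 − 5.86) / 0.88 = -1.2800 / 0.88 = -1.4545.
z_P − z_E = -0.7912 − (-1.4545) = 0.6633.
E = 0.6633 / √2 = 0.6633 / 1.41421 = 0.4690 ≈ 0.47.

0.47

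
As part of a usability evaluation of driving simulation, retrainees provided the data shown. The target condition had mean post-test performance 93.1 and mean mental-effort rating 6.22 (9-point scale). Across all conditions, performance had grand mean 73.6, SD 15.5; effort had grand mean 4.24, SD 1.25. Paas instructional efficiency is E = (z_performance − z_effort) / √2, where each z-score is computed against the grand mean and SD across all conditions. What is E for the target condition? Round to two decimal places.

-0.23

z_performance = (93.1 − 73.6) / 15.5 = 19.5000 / 15.5 = 1.2581.
z_effort = (6.22 − 4.24) / 1.25 = 1.9800 / 1.25 = 1.5840.
z_P − z_E = 1.2581 − 1.5840 = -0.3259.
E = -0.3259 / √2 = -0.3259 / 1.41421 = -0.2304 ≈ -0.23.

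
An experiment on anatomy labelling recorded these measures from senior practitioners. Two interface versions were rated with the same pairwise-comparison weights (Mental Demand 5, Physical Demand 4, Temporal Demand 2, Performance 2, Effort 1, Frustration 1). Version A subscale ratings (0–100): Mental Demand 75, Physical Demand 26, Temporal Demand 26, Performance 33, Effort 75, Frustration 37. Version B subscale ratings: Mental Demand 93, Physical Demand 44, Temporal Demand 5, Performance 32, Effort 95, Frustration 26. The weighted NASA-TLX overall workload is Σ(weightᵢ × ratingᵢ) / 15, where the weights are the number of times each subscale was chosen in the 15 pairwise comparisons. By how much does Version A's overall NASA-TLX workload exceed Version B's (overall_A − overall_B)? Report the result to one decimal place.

-8.5

Version A weighted sum = 5·75 + 4·26 + 2·26 + 2·33 + 1·75 + 1·37 = 375 + 104 + 52 + 66 + 75 + 37 = 709; overall_A = 709/15 = 47.2667.
Version B weighted sum = 5·93 + 4·44 + 2·5 + 2·32 + 1·95 + 1·26 = 465 + 176 + 10 + 64 + 95 + 26 = 836; overall_B = 836/15 = 55.7333.
Difference = 47.2667 − 55.7333 = -8.4666 ≈ -8.5.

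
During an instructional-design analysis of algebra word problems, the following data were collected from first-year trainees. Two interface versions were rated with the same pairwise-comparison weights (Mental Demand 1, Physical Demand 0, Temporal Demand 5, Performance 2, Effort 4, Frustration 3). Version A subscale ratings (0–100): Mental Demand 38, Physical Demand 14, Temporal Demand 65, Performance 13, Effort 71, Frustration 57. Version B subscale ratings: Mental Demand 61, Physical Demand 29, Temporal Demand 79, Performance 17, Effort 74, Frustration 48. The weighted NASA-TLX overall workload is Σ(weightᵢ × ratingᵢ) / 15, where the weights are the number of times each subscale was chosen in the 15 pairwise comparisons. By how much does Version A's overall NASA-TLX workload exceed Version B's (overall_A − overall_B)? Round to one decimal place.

Version A weighted sum = 1·38 + 0·14 + 5·65 + 2·13 + 4·71 + 3·57 = 38 + 0 + 325 + 26 + 284 + 171 = 844; overall_A = 844/15 = 56.2667.
Version B weighted sum = 1·61 + 0·29 + 5·79 + 2·17 + 4·74 + 3·48 = 61 + 0 + 395 + 34 + 296 + 144 = 930; overall_B = 930/15 = 62.0000.
Difference = 56.2667 − 62.0000 = -5.7333 ≈ -5.7.

-5.7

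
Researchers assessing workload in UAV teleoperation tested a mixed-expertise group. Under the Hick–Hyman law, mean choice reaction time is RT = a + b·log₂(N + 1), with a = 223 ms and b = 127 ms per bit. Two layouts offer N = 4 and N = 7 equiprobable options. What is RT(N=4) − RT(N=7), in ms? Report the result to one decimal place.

RT(4) = 223 + 127·log₂(5) = 223 + 127·2.3219 = 517.8813 ms.
RT(7) = 223 + 127·log₂(8) = 223 + 127·3.0000 = 604.0000 ms.
Difference = 517.8813 − 604.0000 = -86.1187 ≈ -86.1 ms.

-86.1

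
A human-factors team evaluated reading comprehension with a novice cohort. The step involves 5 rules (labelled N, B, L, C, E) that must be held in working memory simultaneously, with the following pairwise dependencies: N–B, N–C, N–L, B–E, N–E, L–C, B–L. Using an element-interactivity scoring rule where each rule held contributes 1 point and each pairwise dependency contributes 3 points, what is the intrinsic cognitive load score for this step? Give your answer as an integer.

Count of rules held simultaneously: 5.
Count of pairwise dependencies listed: 7.
Element contribution: 5 × 1 = 5.
Interaction contribution: 7 × 3 = 21.
Intrinsic load = 5 + 21 = 26.

26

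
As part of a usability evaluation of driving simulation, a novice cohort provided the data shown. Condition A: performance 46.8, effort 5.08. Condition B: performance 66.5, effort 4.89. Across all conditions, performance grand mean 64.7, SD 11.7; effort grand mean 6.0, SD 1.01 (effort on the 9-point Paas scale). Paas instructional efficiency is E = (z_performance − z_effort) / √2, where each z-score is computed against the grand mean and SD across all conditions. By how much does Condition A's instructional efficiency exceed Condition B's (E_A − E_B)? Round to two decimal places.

Condition A: z_P = (46.8 − 64.7)/11.7 = -1.5299; z_E = (5.08 − 6.0)/1.01 = -0.9109; E_A = (-1.5299 − (-0.9109))/√2 = -0.4377.
Condition B: z_P = (66.5 − 64.7)/11.7 = 0.1538; z_E = (4.89 − 6.0)/1.01 = -1.0990; E_B = (0.1538 − (-1.0990))/√2 = 0.8859.
E_A − E_B = -0.4377 − 0.8859 = -1.3236 ≈ -1.32.

-1.32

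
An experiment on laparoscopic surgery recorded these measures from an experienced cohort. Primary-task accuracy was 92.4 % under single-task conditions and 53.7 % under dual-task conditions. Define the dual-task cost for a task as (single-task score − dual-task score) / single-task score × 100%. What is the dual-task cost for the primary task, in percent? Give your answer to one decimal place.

Cost = (92.4 − 53.7) / 92.4 × 100%
     = 38.7000 / 92.4 × 100% = 41.8831%.
≈ 41.9%.

41.9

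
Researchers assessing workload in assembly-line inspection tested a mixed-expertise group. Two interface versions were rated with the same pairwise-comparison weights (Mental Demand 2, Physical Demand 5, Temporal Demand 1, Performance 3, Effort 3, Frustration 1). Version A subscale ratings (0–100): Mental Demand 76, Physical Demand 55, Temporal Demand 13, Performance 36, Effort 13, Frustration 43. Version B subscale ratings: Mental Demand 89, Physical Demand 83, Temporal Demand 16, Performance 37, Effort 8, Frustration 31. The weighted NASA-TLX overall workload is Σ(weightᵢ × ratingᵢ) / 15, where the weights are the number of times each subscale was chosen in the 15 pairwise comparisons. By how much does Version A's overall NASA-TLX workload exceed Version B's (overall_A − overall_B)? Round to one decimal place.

Version A weighted sum = 2·76 + 5·55 + 1·13 + 3·36 + 3·13 + 1·43 = 152 + 275 + 13 + 108 + 39 + 43 = 630; overall_A = 630/15 = 42.0000.
Version B weighted sum = 2·89 + 5·83 + 1·16 + 3·37 + 3·8 + 1·31 = 178 + 415 + 16 + 111 + 24 + 31 = 775; overall_B = 775/15 = 51.6667.
Difference = 42.0000 − 51.6667 = -9.6667 ≈ -9.7.

-9.7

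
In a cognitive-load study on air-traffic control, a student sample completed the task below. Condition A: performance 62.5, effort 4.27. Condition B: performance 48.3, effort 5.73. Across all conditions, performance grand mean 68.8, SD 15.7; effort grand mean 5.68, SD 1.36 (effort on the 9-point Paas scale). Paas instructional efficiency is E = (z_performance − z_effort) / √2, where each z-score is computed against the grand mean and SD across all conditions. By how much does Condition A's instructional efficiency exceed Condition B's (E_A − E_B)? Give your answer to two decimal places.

1.40

Condition A: z_P = (62.5 − 68.8)/15.7 = -0.4013; z_E = (4.27 − 5.68)/1.36 = -1.0368; E_A = (-0.4013 − (-1.0368))/√2 = 0.4494.
Condition B: z_P = (48.3 − 68.8)/15.7 = -1.3057; z_E = (5.73 − 5.68)/1.36 = 0.0368; E_B = (-1.3057 − 0.0368)/√2 = -0.9493.
E_A − E_B = 0.4494 − (-0.9493) = 1.3987 ≈ 1.40.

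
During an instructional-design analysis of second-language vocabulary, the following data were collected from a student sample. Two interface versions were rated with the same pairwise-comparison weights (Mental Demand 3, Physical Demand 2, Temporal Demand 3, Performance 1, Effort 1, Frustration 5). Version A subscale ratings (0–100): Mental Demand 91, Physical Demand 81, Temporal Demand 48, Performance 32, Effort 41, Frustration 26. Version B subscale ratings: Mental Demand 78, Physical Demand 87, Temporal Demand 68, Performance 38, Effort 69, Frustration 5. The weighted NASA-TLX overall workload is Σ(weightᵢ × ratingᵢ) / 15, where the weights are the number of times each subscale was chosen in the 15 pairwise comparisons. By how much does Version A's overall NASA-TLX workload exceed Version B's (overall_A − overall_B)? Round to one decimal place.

Version A weighted sum = 3·91 + 2·81 + 3·48 + 1·32 + 1·41 + 5·26 = 273 + 162 + 144 + 32 + 41 + 130 = 782; overall_A = 782/15 = 52.1333.
Version B weighted sum = 3·78 + 2·87 + 3·68 + 1·38 + 1·69 + 5·5 = 234 + 174 + 204 + 38 + 69 + 25 = 744; overall_B = 744/15 = 49.6000.
Difference = 52.1333 − 49.6000 = 2.5333 ≈ 2.5.

2.5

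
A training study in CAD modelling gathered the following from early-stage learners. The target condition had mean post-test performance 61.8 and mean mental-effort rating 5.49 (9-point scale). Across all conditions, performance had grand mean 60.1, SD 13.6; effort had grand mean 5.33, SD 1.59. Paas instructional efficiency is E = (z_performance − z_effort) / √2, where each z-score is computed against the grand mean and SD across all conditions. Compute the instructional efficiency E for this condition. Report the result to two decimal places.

z_performance = (61.8 − 60.1) / 13.6 = 1.7000 / 13.6 = 0.1250.
z_effort = (5.49 − 5.33) / 1.59 = 0.1600 / 1.59 = 0.1006.
z_P − z_E = 0.1250 − 0.1006 = 0.0244.
E = 0.0244 / √2 = 0.0244 / 1.41421 = 0.0173 ≈ 0.02.

0.02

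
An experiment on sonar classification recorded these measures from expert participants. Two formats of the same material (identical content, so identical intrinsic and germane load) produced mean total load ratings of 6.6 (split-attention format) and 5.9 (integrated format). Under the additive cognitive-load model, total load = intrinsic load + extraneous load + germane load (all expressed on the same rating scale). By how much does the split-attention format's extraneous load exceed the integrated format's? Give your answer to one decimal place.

Intrinsic and germane load are equal across formats, so the difference in total load equals the difference in extraneous load.
Extraneous-load difference = 6.6 − 5.9 = 0.7.

0.7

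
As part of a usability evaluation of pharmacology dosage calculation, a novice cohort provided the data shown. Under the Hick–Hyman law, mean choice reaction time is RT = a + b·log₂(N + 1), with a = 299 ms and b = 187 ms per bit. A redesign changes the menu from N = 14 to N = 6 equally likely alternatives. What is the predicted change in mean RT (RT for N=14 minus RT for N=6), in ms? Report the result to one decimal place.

RT(14) = 299 + 187·log₂(15) = 299 + 187·3.9069 = 1029.5903 ms.
RT(6) = 299 + 187·log₂(7) = 299 + 187·2.8074 = 823.9838 ms.
Difference = 1029.5903 − 823.9838 = 205.6065 ≈ 205.6 ms.

205.6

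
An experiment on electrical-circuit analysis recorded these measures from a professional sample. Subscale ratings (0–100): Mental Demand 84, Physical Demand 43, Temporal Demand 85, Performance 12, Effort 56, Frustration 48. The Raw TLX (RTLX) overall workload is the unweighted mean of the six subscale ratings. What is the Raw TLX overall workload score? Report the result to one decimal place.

Sum of ratings = 84 + 43 + 85 + 12 + 56 + 48 = 328.
RTLX = 328 / 6 = 54.6667 ≈ 54.7.

54.7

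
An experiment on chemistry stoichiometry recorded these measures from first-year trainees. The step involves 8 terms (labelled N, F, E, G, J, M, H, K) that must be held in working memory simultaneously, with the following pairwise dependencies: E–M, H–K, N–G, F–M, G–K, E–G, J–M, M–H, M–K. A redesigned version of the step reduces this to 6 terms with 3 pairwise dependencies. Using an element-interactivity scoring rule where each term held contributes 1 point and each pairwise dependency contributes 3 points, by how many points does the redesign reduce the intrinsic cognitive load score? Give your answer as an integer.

20

Original: 8 × 1 + 9 × 3 = 8 + 27 = 35.
Redesigned: 6 × 1 + 3 × 3 = 6 + 9 = 15.
Reduction = 35 − 15 = 20.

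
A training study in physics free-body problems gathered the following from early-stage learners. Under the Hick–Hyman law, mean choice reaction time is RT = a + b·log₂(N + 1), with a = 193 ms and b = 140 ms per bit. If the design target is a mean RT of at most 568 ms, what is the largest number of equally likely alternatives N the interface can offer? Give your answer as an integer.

Set 193 + 140·log₂(N + 1) ≤ 568.
log₂(N + 1) ≤ (568 − 193) / 140 = 2.6786.
N + 1 ≤ 2^2.6786 = 6.4023.
N ≤ 5.4023, so the largest integer N is 5.

5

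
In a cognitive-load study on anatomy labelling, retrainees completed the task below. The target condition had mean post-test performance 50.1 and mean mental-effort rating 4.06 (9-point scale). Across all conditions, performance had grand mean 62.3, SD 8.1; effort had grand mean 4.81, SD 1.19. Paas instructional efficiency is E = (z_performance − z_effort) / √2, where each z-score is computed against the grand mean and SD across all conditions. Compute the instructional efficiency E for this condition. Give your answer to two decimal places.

-0.62

z_performance = (50.1 − 62.3) / 8.1 = -12.2000 / 8.1 = -1.5062.
z_effort = (4.06 − 4.81) / 1.19 = -0.7500 / 1.19 = -0.6303.
z_P − z_E = -1.5062 − (-0.6303) = -0.8759.
E = -0.8759 / √2 = -0.8759 / 1.41421 = -0.6194 ≈ -0.62.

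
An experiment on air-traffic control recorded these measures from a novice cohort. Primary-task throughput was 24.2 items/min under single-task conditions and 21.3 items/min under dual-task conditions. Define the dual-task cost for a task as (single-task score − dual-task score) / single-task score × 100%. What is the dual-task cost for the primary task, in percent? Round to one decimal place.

Cost = (24.2 − 21.3) / 24.2 × 100%
     = 2.9000 / 24.2 × 100% = 11.9835%.
≈ 12.0%.

12.0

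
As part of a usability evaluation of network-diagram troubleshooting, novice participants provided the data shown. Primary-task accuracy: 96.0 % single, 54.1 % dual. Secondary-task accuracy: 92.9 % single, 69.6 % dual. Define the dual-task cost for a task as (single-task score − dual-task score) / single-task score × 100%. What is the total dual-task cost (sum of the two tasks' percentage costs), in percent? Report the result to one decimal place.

Primary cost = (96.0 − 54.1) / 96.0 × 100% = 43.6458%.
Secondary cost = (92.9 − 69.6) / 92.9 × 100% = 25.0807%.
Total = 43.6458% + 25.0807% = 68.7265% ≈ 68.7%.

68.7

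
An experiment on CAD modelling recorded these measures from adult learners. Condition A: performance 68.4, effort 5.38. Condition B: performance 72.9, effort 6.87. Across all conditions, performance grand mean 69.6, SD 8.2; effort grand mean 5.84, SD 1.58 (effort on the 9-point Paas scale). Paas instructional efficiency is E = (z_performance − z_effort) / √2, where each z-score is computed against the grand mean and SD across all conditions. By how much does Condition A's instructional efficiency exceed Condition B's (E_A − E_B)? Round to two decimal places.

0.28

Condition A: z_P = (68.4 − 69.6)/8.2 = -0.1463; z_E = (5.38 − 5.84)/1.58 = -0.2911; E_A = (-0.1463 − (-0.2911))/√2 = 0.1024.
Condition B: z_P = (72.9 − 69.6)/8.2 = 0.4024; z_E = (6.87 − 5.84)/1.58 = 0.6519; E_B = (0.4024 − 0.6519)/√2 = -0.1764.
E_A − E_B = 0.1024 − (-0.1764) = 0.2788 ≈ 0.28.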